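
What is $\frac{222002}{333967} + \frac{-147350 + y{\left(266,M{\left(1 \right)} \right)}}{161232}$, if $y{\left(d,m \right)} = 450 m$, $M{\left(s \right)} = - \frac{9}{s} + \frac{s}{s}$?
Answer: $- \frac{7309246093}{26923083672} \approx -0.27149$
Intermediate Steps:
$M{\left(s \right)} = 1 - \frac{9}{s}$ ($M{\left(s \right)} = - \frac{9}{s} + 1 = 1 - \frac{9}{s}$)
$\frac{222002}{333967} + \frac{-147350 + y{\left(266,M{\left(1 \right)} \right)}}{161232} = \frac{222002}{333967} + \frac{-147350 + 450 \frac{-9 + 1}{1}}{161232} = 222002 \cdot \frac{1}{333967} + \left(-147350 + 450 \cdot 1 \left(-8\right)\right) \frac{1}{161232} = \frac{222002}{333967} + \left(-147350 + 450 \left(-8\right)\right) \frac{1}{161232} = \frac{222002}{333967} + \left(-147350 - 3600\right) \frac{1}{161232} = \frac{222002}{333967} - \frac{75475}{80616} = - \frac{7309246093}{26923083672}$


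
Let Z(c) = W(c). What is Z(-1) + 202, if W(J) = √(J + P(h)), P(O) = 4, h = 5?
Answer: 202 + √3 ≈ 203.73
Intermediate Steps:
W(J) = √(4 + J) (W(J) = √(J + 4) = √(4 + J))
Z(c) = √(4 + c)
Z(-1) + 202 = √(4 - 1) + 202 = √3 + 202 = 202 + √3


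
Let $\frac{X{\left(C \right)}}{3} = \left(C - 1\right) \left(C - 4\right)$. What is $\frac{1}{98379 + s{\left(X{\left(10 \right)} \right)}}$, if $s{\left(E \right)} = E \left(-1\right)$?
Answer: $\frac{1}{98217} \approx 1.0182 \cdot 10^{-5}$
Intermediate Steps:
$X{\left(C \right)} = 3 \left(-1 + C\right) \left(-4 + C\right)$ ($X{\left(C \right)} = 3 \left(C - 1\right) \left(C - 4\right) = 3 \left(-1 + C\right) \left(-4 + C\right)$)
$s{\left(E \right)} = - E$
$\frac{1}{98379 + s{\left(X{\left(10 \right)} \right)}} = \frac{1}{98379 - \left(12 - 150 + 3 \cdot 10^{2}\right)} = \frac{1}{98379 - \left(12 - 150 + 3 \cdot 100\right)} = \frac{1}{98379 - \left(12 - 150 + 300\right)} = \frac{1}{98379 - 162} = \frac{1}{98217}$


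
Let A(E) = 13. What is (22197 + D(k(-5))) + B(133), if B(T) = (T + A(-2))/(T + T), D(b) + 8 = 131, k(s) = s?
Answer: 2968633/133 ≈ 22321.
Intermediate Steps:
D(b) = 123 (D(b) = -8 + 131 = 123)
B(T) = (13 + T)/(2*T) (B(T) = (T + 13)/(T + T) = (13 + T)/((2*T)) = (13 + T)*(1/(2*T)) = (13 + T)/(2*T))
(22197 + D(k(-5))) + B(133) = (22197 + 123) + (½)*(13 + 133)/133 = 22320 + (½)*(1/133)*146 = 22320 + 73/133 = 2968633/133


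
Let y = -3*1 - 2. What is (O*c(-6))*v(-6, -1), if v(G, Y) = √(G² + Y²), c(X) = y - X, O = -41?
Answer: -41*√37 ≈ -249.39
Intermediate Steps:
y = -5 (y = -3 - 2 = -5)
c(X) = -5 - X
(O*c(-6))*v(-6, -1) = (-41*(-5 - 1*(-6)))*√((-6)² + (-1)²) = (-41*(-5 + 6))*√(36 + 1) = (-41*1)*√37 = -41*√37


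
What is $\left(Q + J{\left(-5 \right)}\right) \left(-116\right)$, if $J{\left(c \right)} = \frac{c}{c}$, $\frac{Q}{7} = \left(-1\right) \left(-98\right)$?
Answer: $-79692$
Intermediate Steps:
$Q = 686$ ($Q = 7 \left(\left(-1\right) \left(-98\right)\right) = 7 \cdot 98 = 686$)
$J{\left(c \right)} = 1$
$\left(Q + J{\left(-5 \right)}\right) \left(-116\right) = \left(686 + 1\right) \left(-116\right) = 687 \left(-116\right) = -79692$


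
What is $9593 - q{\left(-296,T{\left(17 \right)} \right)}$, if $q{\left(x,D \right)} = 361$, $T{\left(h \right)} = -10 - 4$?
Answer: $9232$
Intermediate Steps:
$T{\left(h \right)} = -14$
$9593 - q{\left(-296,T{\left(17 \right)} \right)} = 9593 - 361 = 9232$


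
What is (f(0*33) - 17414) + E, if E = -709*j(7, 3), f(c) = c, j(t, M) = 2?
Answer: -18832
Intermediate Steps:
E = -1418 (E = -709*2 = -1418)
(f(0*33) - 17414) + E = (0*33 - 17414) - 1418 = (0 - 17414) - 1418 = -17414 - 1418 = -18832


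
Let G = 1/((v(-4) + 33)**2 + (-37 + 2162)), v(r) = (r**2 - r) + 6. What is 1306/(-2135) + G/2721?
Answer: -19921625221/32567132010 ≈ -0.61171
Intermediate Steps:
v(r) = 6 + r**2 - r
G = 1/5606 (G = 1/(((6 + (-4)**2 - 1*(-4)) + 33)**2 + (-37 + 2162)) = 1/(((6 + 16 + 4) + 33)**2 + 2125) = 1/((26 + 33)**2 + 2125) = 1/(59**2 + 2125) = 1/(3481 + 2125) = 1/5606 ≈ 0.00017838)
1306/(-2135) + G/2721 = 1306/(-2135) + (1/5606)/2721 = 1306*(-1/2135) + (1/5606)*(1/2721) = -1306/2135 + 1/15253926 = -19921625221/32567132010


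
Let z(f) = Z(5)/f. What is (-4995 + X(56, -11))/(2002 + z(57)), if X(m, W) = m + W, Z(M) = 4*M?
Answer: -141075/57067 ≈ -2.4721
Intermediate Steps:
z(f) = 20/f (z(f) = (4*5)/f = 20/f)
X(m, W) = W + m
(-4995 + X(56, -11))/(2002 + z(57)) = (-4995 + (-11 + 56))/(2002 + 20/57) = (-4995 + 45)/(2002 + 20*(1/57)) = -4950/(2002 + 20/57) = -4950/114134/57 = -4950*57/114134 = -141075/57067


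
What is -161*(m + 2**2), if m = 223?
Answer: -36547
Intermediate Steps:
-161*(m + 2**2) = -161*(223 + 2**2) = -161*(223 + 4) = -161*227 = -36547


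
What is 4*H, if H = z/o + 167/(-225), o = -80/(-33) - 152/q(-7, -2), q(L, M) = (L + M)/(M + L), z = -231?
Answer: 890863/277650 ≈ 3.2086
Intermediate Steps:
q(L, M) = 1 (q(L, M) = (L + M)/(L + M) = 1)
o = -4936/33 (o = -80/(-33) - 152/1 = -80*(-1/33) - 152*1 = 80/33 - 152 = -4936/33 ≈ -149.58)
H = 890863/1110600 (H = -231/(-4936/33) + 167/(-225) = -231*(-33/4936) + 167*(-1/225) = 7623/4936 - 167/225 = 890863/1110600 ≈ 0.80215)
4*H = 4*(890863/1110600) = 890863/277650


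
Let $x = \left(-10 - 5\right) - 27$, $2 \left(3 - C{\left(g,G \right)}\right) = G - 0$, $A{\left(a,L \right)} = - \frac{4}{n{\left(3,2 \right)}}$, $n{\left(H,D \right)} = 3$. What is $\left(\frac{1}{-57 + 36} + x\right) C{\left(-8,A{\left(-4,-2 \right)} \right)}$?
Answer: $- \frac{9713}{63} \approx -154.17$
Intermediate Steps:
$A{\left(a,L \right)} = - \frac{4}{3}$
$C{\left(g,G \right)} = 3 - \frac{G}{2}$ ($C{\left(g,G \right)} = 3 - \frac{G - 0}{2} = 3 - \frac{G + 0}{2} = 3 - \frac{G}{2}$)
$x = -42$ ($x = -15 - 27 = -42$)
$\left(\frac{1}{-57 + 36} + x\right) C{\left(-8,A{\left(-4,-2 \right)} \right)} = \left(\frac{1}{-57 + 36} - 42\right) \left(3 - - \frac{2}{3}\right) = \left(\frac{1}{-21} - 42\right) \left(3 + \frac{2}{3}\right) = \left(- \frac{1}{21} - 42\right) \frac{11}{3} = \left(- \frac{883}{21}\right) \frac{11}{3} = - \frac{9713}{63}$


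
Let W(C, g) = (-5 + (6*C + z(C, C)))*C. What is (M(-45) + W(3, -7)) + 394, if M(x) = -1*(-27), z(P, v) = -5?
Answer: 445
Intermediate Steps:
M(x) = 27
W(C, g) = C*(-10 + 6*C) (W(C, g) = (-5 + (6*C - 5))*C = (-5 + (-5 + 6*C))*C = (-10 + 6*C)*C = C*(-10 + 6*C))
(M(-45) + W(3, -7)) + 394 = (27 + 2*3*(-5 + 3*3)) + 394 = (27 + 2*3*(-5 + 9)) + 394 = (27 + 2*3*4) + 394 = (27 + 24) + 394 = 51 + 394 = 445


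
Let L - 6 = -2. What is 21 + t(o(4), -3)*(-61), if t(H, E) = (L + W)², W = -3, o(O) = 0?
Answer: -40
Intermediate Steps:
L = 4 (L = 6 - 2 = 4)
t(H, E) = 1 (t(H, E) = (4 - 3)² = 1² = 1)
21 + t(o(4), -3)*(-61) = 21 + 1*(-61) = 21 - 61 = -40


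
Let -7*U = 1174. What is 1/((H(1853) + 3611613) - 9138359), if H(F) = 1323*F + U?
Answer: -7/21527763 ≈ -3.2516e-7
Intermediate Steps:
U = -1174/7 (U = -⅐*1174 = -1174/7 ≈ -167.71)
H(F) = -1174/7 + 1323*F (H(F) = 1323*F - 1174/7 = -1174/7 + 1323*F)
1/((H(1853) + 3611613) - 9138359) = 1/(((-1174/7 + 1323*1853) + 3611613) - 9138359) = 1/(((-1174/7 + 2451519) + 3611613) - 9138359) = 1/((17159459/7 + 3611613) - 9138359) = 1/(42440750/7 - 9138359) = 1/(-21527763/7) = -7/21527763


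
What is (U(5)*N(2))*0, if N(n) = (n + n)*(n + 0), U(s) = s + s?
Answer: 0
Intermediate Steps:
U(s) = 2*s
N(n) = 2*n² (N(n) = (2*n)*n = 2*n²)
(U(5)*N(2))*0 = ((2*5)*(2*2²))*0 = (10*(2*4))*0 = (10*8)*0 = 80*0 = 0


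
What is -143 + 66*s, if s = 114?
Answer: 7381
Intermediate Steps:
-143 + 66*s = -143 + 66*114 = -143 + 7524 = 7381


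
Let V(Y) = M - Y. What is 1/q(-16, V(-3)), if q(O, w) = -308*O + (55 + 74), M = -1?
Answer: 1/5057 ≈ 0.00019775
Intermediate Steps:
V(Y) = -1 - Y
q(O, w) = 129 - 308*O (q(O, w) = -308*O + 129 = 129 - 308*O)
1/q(-16, V(-3)) = 1/(129 - 308*(-16)) = 1/(129 + 4928) = 1/5057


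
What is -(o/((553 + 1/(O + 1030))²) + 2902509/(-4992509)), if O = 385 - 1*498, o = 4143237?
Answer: -5549175386504835367/427945287701305212 ≈ -12.967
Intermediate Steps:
O = -113 (O = 385 - 498 = -113)
-(o/((553 + 1/(O + 1030))²) + 2902509/(-4992509)) = -(4143237/((553 + 1/(-113 + 1030))²) + 2902509/(-4992509)) = -(4143237/((553 + 1/917)²) + 2902509*(-1/4992509)) = -(4143237/((553 + 1/917)²) - 2902509/4992509) = -(4143237/((507102/917)²) - 2902509/4992509) = -(4143237/(257152438404/840889) - 2902509/4992509) = -(4143237*(840889/257152438404) - 2902509/4992509) = -(1161334139231/85717479468 - 2902509/4992509) = -1*5549175386504835367/427945287701305212 = -5549175386504835367/427945287701305212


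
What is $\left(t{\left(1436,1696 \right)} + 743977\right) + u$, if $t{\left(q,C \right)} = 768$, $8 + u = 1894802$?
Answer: $2639539$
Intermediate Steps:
$u = 1894794$ ($u = -8 + 1894802 = 1894794$)
$\left(t{\left(1436,1696 \right)} + 743977\right) + u = \left(768 + 743977\right) + 1894794 = 744745 + 1894794 = 2639539$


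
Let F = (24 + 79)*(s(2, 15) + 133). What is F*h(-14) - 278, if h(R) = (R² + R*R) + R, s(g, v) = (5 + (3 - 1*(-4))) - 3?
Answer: 5528350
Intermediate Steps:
s(g, v) = 9 (s(g, v) = (5 + (3 + 4)) - 3 = (5 + 7) - 3 = 12 - 3 = 9)
h(R) = R + 2*R² (h(R) = (R² + R²) + R = 2*R² + R = R + 2*R²)
F = 14626 (F = (24 + 79)*(9 + 133) = 103*142 = 14626)
F*h(-14) - 278 = 14626*(-14*(1 + 2*(-14))) - 278 = 14626*(-14*(1 - 28)) - 278 = 14626*(-14*(-27)) - 278 = 14626*378 - 278 = 5528628 - 278 = 5528350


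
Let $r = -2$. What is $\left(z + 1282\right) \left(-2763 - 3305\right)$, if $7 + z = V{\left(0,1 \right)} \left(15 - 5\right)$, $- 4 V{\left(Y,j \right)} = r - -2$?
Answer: $-7736700$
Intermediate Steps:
$V{\left(Y,j \right)} = 0$ ($V{\left(Y,j \right)} = - \frac{-2 - -2}{4} = - \frac{-2 + 2}{4} = \left(- \frac{1}{4}\right) 0 = 0$)
$z = -7$ ($z = -7 + 0 \left(15 - 5\right) = -7 + 0 \cdot 10 = -7 + 0 = -7$)
$\left(z + 1282\right) \left(-2763 - 3305\right) = \left(-7 + 1282\right) \left(-2763 - 3305\right) = 1275 \left(-6068\right) = -7736700$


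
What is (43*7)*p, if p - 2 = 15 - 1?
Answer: 4816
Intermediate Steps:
p = 16 (p = 2 + (15 - 1) = 2 + 14 = 16)
(43*7)*p = (43*7)*16 = 301*16 = 4816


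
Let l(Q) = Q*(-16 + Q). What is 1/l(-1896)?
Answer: 1/3625152 ≈ 2.7585e-7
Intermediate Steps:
1/l(-1896) = 1/(-1896*(-16 - 1896)) = 1/(-1896*(-1912)) = 1/3625152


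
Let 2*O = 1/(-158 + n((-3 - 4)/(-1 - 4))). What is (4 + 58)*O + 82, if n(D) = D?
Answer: 64051/783 ≈ 81.802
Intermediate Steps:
O = -5/1566 (O = 1/(2*(-158 + (-3 - 4)/(-1 - 4))) = 1/(2*(-158 - 7/(-5))) = 1/(2*(-158 - 7*(-⅕))) = 1/(2*(-158 + 7/5)) = 1/(2*(-783/5)) = (½)*(-5/783) = -5/1566 ≈ -0.0031928)
(4 + 58)*O + 82 = (4 + 58)*(-5/1566) + 82 = 62*(-5/1566) + 82 = -155/783 + 82 = 64051/783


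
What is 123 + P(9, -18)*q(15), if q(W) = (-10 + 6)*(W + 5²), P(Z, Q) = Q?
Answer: 3003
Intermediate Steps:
q(W) = -100 - 4*W (q(W) = -4*(W + 25) = -4*(25 + W) = -100 - 4*W)
123 + P(9, -18)*q(15) = 123 - 18*(-100 - 4*15) = 123 - 18*(-100 - 60) = 123 - 18*(-160) = 123 + 2880 = 3003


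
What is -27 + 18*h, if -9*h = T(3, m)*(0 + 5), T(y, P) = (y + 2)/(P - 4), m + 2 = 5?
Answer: 23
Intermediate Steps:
m = 3 (m = -2 + 5 = 3)
T(y, P) = (2 + y)/(-4 + P)
h = 25/9 (h = -(2 + 3)/(-4 + 3)*(0 + 5)/9 = -5/(-1)*5/9 = -(-1*5)*5/9 = -(-5)*5/9 = -⅑*(-25) = 25/9 ≈ 2.7778)
-27 + 18*h = -27 + 18*(25/9) = -27 + 50 = 23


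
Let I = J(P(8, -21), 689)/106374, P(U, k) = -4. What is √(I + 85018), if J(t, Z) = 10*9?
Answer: √26722640464873/17729 ≈ 291.58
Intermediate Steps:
J(t, Z) = 90
I = 15/17729 (I = 90/106374 = 90*(1/106374) = 15/17729 ≈ 0.00084607)
√(I + 85018) = √(15/17729 + 85018) = √(1507284137/17729) = √26722640464873/17729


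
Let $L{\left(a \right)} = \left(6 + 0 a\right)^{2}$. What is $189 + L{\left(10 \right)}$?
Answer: $225$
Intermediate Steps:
$L{\left(a \right)} = 36$ ($L{\left(a \right)} = \left(6 + 0\right)^{2} = 6^{2} = 36$)
$189 + L{\left(10 \right)} = 189 + 36 = 225$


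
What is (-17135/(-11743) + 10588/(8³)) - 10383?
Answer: -15573451831/1503104 ≈ -10361.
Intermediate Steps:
(-17135/(-11743) + 10588/(8³)) - 10383 = (-17135*(-1/11743) + 10588/512) - 10383 = (17135/11743 + 10588*(1/512)) - 10383 = (17135/11743 + 2647/128) - 10383 = 33277001/1503104 - 10383 = -15573451831/1503104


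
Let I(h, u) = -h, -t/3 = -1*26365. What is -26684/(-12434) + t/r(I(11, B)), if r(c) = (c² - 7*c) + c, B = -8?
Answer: 494228569/1162579 ≈ 425.11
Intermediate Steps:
t = 79095 (t = -(-3)*26365 = -3*(-26365) = 79095)
r(c) = c² - 6*c
-26684/(-12434) + t/r(I(11, B)) = -26684/(-12434) + 79095/(((-1*11)*(-6 - 1*11))) = -26684*(-1/12434) + 79095/((-11*(-6 - 11))) = 13342/6217 + 79095/((-11*(-17))) = 13342/6217 + 79095/187 = 494228569/1162579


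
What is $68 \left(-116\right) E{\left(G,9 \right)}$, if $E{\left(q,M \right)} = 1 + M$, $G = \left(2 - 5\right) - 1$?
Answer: $-78880$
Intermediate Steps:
$G = -4$ ($G = -3 - 1 = -4$)
$68 \left(-116\right) E{\left(G,9 \right)} = 68 \left(-116\right) \left(1 + 9\right) = \left(-7888\right) 10 = -78880$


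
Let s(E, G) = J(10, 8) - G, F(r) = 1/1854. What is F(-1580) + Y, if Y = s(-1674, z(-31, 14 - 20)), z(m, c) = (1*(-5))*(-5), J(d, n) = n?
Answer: -31517/1854 ≈ -16.999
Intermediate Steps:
F(r) = 1/1854
z(m, c) = 25 (z(m, c) = -5*(-5) = 25)
s(E, G) = 8 - G
Y = -17 (Y = 8 - 1*25 = 8 - 25 = -17)
F(-1580) + Y = 1/1854 - 17 = -31517/1854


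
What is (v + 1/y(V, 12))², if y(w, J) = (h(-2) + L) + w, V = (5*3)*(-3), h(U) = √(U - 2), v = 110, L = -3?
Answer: (126916 - I)²/1331716 ≈ 12095.0 - 0.19061*I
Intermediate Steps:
h(U) = √(-2 + U)
V = -45 (V = 15*(-3) = -45)
y(w, J) = -3 + w + 2*I (y(w, J) = (√(-2 - 2) - 3) + w = (√(-4) - 3) + w = (2*I - 3) + w = (-3 + 2*I) + w = -3 + w + 2*I)
(v + 1/y(V, 12))² = (110 + 1/(-3 - 45 + 2*I))² = (110 + 1/(-48 + 2*I))² = (110 + (-48 - 2*I)/2308)²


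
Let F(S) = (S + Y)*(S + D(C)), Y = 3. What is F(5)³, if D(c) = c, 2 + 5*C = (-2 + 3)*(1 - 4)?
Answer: 32768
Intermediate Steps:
C = -1 (C = -⅖ + ((-2 + 3)*(1 - 4))/5 = -⅖ + (1*(-3))/5 = -⅖ + (⅕)*(-3) = -⅖ - ⅗ = -1)
F(S) = (-1 + S)*(3 + S) (F(S) = (S + 3)*(S - 1) = (3 + S)*(-1 + S) = (-1 + S)*(3 + S))
F(5)³ = (-3 + 5² + 2*5)³ = (-3 + 25 + 10)³ = 32³ = 32768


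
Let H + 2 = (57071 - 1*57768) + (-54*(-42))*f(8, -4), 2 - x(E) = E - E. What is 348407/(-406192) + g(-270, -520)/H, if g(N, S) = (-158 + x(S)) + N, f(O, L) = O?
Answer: -2083665969/2362006480 ≈ -0.88216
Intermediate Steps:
x(E) = 2 (x(E) = 2 - (E - E) = 2 - 1*0 = 2 + 0 = 2)
g(N, S) = -156 + N (g(N, S) = (-158 + 2) + N = -156 + N)
H = 17445 (H = -2 + ((57071 - 1*57768) - 54*(-42)*8) = -2 + ((57071 - 57768) + 2268*8) = -2 + (-697 + 18144) = -2 + 17447 = 17445)
348407/(-406192) + g(-270, -520)/H = 348407/(-406192) + (-156 - 270)/17445 = 348407*(-1/406192) - 426*1/17445 = -348407/406192 - 142/5815 = -2083665969/2362006480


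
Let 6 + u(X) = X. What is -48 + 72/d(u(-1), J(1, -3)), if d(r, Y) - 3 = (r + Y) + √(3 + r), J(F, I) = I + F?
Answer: -294/5 - 18*I/5 ≈ -58.8 - 3.6*I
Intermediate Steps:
J(F, I) = F + I
u(X) = -6 + X
d(r, Y) = 3 + Y + r + √(3 + r) (d(r, Y) = 3 + ((r + Y) + √(3 + r)) = 3 + ((Y + r) + √(3 + r)) = 3 + (Y + r + √(3 + r)) = 3 + Y + r + √(3 + r))
-48 + 72/d(u(-1), J(1, -3)) = -48 + 72/(3 + (1 - 3) + (-6 - 1) + √(3 + (-6 - 1))) = -48 + 72/(3 - 2 - 7 + √(3 - 7)) = -48 + 72/(3 - 2 - 7 + √(-4)) = -48 + 72/(3 - 2 - 7 + 2*I) = -48 + 72/(-6 + 2*I) = -48 + ((-6 - 2*I)/40)*72 = -48 + 9*(-6 - 2*I)/5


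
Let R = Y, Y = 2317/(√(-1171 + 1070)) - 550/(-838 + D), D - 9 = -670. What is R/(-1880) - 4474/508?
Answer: -315213707/35790124 + 2317*I*√101/189880 ≈ -8.8073 + 0.12263*I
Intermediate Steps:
D = -661 (D = 9 - 670 = -661)
Y = 550/1499 - 2317*I*√101/101 (Y = 2317/(√(-1171 + 1070)) - 550/(-838 - 661) = 2317/(√(-101)) - 550/(-1499) = 2317/((I*√101)) - 550*(-1/1499) = 2317*(-I*√101/101) + 550/1499 = -2317*I*√101/101 + 550/1499 = 550/1499 - 2317*I*√101/101 ≈ 0.36691 - 230.55*I)
R = 550/1499 - 2317*I*√101/101 ≈ 0.36691 - 230.55*I
R/(-1880) - 4474/508 = (550/1499 - 2317*I*√101/101)/(-1880) - 4474/508 = (550/1499 - 2317*I*√101/101)*(-1/1880) - 4474*1/508 = (-55/281812 + 2317*I*√101/189880) - 2237/254 = -315213707/35790124 + 2317*I*√101/189880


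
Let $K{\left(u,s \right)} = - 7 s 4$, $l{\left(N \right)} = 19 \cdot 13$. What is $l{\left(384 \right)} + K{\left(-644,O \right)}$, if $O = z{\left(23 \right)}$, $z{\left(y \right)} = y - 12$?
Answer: $-61$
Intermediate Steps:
$l{\left(N \right)} = 247$
$z{\left(y \right)} = -12 + y$
$O = 11$ ($O = -12 + 23 = 11$)
$K{\left(u,s \right)} = - 28 s$
$l{\left(384 \right)} + K{\left(-644,O \right)} = 247 - 308 = -61$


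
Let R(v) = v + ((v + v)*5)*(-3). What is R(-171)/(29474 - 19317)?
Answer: 4959/10157 ≈ 0.48823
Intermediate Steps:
R(v) = -29*v (R(v) = v + ((2*v)*5)*(-3) = v + (10*v)*(-3) = v - 30*v = -29*v)
R(-171)/(29474 - 19317) = (-29*(-171))/(29474 - 19317) = 4959/10157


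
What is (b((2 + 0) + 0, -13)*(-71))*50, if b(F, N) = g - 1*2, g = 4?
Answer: -7100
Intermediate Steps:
b(F, N) = 2 (b(F, N) = 4 - 1*2 = 4 - 2 = 2)
(b((2 + 0) + 0, -13)*(-71))*50 = (2*(-71))*50 = -142*50 = -7100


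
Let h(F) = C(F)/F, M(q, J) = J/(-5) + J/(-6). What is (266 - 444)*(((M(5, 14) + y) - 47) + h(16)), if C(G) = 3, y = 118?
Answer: -1410917/120 ≈ -11758.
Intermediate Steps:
M(q, J) = -11*J/30 (M(q, J) = J*(-⅕) + J*(-⅙) = -J/5 - J/6 = -11*J/30)
h(F) = 3/F
(266 - 444)*(((M(5, 14) + y) - 47) + h(16)) = (266 - 444)*(((-11/30*14 + 118) - 47) + 3/16) = -178*(((-77/15 + 118) - 47) + 3*(1/16)) = -178*((1693/15 - 47) + 3/16) = -178*(988/15 + 3/16) = -178*15853/240 = -1410917/120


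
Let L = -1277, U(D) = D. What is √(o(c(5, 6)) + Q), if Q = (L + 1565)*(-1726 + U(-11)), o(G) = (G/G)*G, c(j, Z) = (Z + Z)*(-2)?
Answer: 2*I*√125070 ≈ 707.3*I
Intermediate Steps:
c(j, Z) = -4*Z (c(j, Z) = (2*Z)*(-2) = -4*Z)
o(G) = G (o(G) = 1*G = G)
Q = -500256 (Q = (-1277 + 1565)*(-1726 - 11) = 288*(-1737) = -500256)
√(o(c(5, 6)) + Q) = √(-4*6 - 500256) = √(-24 - 500256) = √(-500280) = 2*I*√125070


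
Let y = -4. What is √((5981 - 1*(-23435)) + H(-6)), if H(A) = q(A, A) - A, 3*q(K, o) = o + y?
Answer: 8*√4137/3 ≈ 171.52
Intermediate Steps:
q(K, o) = -4/3 + o/3 (q(K, o) = (o - 4)/3 = (-4 + o)/3 = -4/3 + o/3)
H(A) = -4/3 - 2*A/3 (H(A) = (-4/3 + A/3) - A = -4/3 - 2*A/3)
√((5981 - 1*(-23435)) + H(-6)) = √((5981 - 1*(-23435)) + (-4/3 - ⅔*(-6))) = √((5981 + 23435) + (-4/3 + 4)) = √(29416 + 8/3) = √(88256/3) = 8*√4137/3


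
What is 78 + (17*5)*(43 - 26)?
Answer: 1523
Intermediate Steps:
78 + (17*5)*(43 - 26) = 78 + 85*17 = 78 + 1445 = 1523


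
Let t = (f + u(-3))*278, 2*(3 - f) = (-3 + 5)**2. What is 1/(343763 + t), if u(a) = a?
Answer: 1/343207 ≈ 2.9137e-6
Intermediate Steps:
f = 1 (f = 3 - (-3 + 5)**2/2 = 3 - 1/2*2**2 = 3 - 1/2*4 = 3 - 2 = 1)
t = -556 (t = (1 - 3)*278 = -2*278 = -556)
1/(343763 + t) = 1/(343763 - 556) = 1/343207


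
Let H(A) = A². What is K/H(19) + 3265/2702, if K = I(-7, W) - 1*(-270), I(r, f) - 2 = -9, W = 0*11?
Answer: 1889291/975422 ≈ 1.9369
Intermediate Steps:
W = 0
I(r, f) = -7 (I(r, f) = 2 - 9 = -7)
K = 263 (K = -7 - 1*(-270) = -7 + 270 = 263)
K/H(19) + 3265/2702 = 263/(19²) + 3265/2702 = 263/361 + 3265*(1/2702) = 263*(1/361) + 3265/2702 = 263/361 + 3265/2702 = 1889291/975422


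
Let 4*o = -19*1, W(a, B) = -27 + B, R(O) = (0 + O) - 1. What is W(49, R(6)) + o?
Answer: -107/4 ≈ -26.750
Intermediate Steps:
R(O) = -1 + O (R(O) = O - 1 = -1 + O)
o = -19/4 (o = (-19*1)/4 = (¼)*(-19) = -19/4 ≈ -4.7500)
W(49, R(6)) + o = (-27 + (-1 + 6)) - 19/4 = (-27 + 5) - 19/4 = -22 - 19/4 = -107/4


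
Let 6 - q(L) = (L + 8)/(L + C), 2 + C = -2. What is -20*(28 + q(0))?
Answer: -720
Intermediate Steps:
C = -4 (C = -2 - 2 = -4)
q(L) = 6 - (8 + L)/(-4 + L) (q(L) = 6 - (L + 8)/(L - 4) = 6 - (8 + L)/(-4 + L))
-20*(28 + q(0)) = -20*(28 + (-32 + 5*0)/(-4 + 0)) = -20*(28 + (-32 + 0)/(-4)) = -20*(28 - 1/4*(-32)) = -20*(28 + 8) = -20*36 = -720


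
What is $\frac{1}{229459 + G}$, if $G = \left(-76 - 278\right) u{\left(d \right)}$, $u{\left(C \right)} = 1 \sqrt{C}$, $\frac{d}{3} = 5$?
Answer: $\frac{229459}{52649552941} + \frac{354 \sqrt{15}}{52649552941} \approx 4.3843 \cdot 10^{-6}$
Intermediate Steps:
$d = 15$ ($d = 3 \cdot 5 = 15$)
$u{\left(C \right)} = \sqrt{C}$
$G = - 354 \sqrt{15}$ ($G = \left(-76 - 278\right) \sqrt{15} = - 354 \sqrt{15} \approx -1371.0$)
$\frac{1}{229459 + G} = \frac{1}{229459 - 354 \sqrt{15}}$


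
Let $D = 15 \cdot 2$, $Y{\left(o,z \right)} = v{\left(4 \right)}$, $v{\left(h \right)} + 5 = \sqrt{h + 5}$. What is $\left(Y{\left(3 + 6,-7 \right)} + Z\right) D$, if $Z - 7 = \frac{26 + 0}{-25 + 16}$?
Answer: $\frac{190}{3} \approx 63.333$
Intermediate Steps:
$Z = \frac{37}{9}$ ($Z = 7 + \frac{26 + 0}{-25 + 16} = 7 + \frac{26}{-9} = 7 + 26 \left(- \frac{1}{9}\right) = 7 - \frac{26}{9} = \frac{37}{9} \approx 4.1111$)
$v{\left(h \right)} = -5 + \sqrt{5 + h}$ ($v{\left(h \right)} = -5 + \sqrt{h + 5} = -5 + \sqrt{5 + h}$)
$Y{\left(o,z \right)} = -2$ ($Y{\left(o,z \right)} = -5 + \sqrt{5 + 4} = -5 + \sqrt{9} = -5 + 3 = -2$)
$D = 30$
$\left(Y{\left(3 + 6,-7 \right)} + Z\right) D = \left(-2 + \frac{37}{9}\right) 30 = \frac{19}{9} \cdot 30 = \frac{190}{3}$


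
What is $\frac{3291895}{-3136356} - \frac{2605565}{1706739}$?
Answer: $- \frac{4596795000515}{1784313701028} \approx -2.5762$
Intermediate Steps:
$\frac{3291895}{-3136356} - \frac{2605565}{1706739} = 3291895 \left(- \frac{1}{3136356}\right) - \frac{2605565}{1706739} = - \frac{3291895}{3136356} - \frac{2605565}{1706739} = - \frac{4596795000515}{1784313701028}$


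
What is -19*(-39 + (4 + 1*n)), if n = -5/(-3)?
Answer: 1900/3 ≈ 633.33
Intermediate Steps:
n = 5/3 (n = -5*(-⅓) = 5/3 ≈ 1.6667)
-19*(-39 + (4 + 1*n)) = -19*(-39 + (4 + 1*(5/3))) = -19*(-39 + (4 + 5/3)) = -19*(-39 + 17/3) = -19*(-100/3) = 1900/3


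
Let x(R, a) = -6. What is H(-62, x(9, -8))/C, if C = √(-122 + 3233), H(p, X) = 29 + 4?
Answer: 11*√3111/1037 ≈ 0.59165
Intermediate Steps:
H(p, X) = 33
C = √3111 ≈ 55.776
H(-62, x(9, -8))/C = 33/(√3111) = 33*(√3111/3111) = 11*√3111/1037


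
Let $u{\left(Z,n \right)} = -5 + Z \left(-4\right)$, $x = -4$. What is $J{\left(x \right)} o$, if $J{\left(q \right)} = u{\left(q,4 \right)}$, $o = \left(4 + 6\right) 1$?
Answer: $110$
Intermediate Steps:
$o = 10$ ($o = 10 \cdot 1 = 10$)
$u{\left(Z,n \right)} = -5 - 4 Z$
$J{\left(q \right)} = -5 - 4 q$
$J{\left(x \right)} o = \left(-5 - -16\right) 10 = \left(-5 + 16\right) 10 = 11 \cdot 10 = 110$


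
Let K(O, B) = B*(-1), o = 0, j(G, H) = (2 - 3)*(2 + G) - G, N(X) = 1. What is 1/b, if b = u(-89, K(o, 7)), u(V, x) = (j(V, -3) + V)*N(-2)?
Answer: 1/87 ≈ 0.011494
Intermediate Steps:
j(G, H) = -2 - 2*G (j(G, H) = -(2 + G) - G = (-2 - G) - G = -2 - 2*G)
K(O, B) = -B
u(V, x) = -2 - V (u(V, x) = ((-2 - 2*V) + V)*1 = (-2 - V)*1 = -2 - V)
b = 87 (b = -2 - 1*(-89) = -2 + 89 = 87)
1/b = 1/87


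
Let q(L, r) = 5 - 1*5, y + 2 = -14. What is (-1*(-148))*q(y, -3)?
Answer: 0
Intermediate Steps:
y = -16 (y = -2 - 14 = -16)
q(L, r) = 0 (q(L, r) = 5 - 5 = 0)
(-1*(-148))*q(y, -3) = -1*(-148)*0 = 148*0 = 0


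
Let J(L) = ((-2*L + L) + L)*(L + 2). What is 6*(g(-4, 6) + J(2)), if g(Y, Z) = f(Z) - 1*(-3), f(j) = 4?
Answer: 42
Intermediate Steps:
g(Y, Z) = 7 (g(Y, Z) = 4 - 1*(-3) = 4 + 3 = 7)
J(L) = 0 (J(L) = (-L + L)*(2 + L) = 0*(2 + L) = 0)
6*(g(-4, 6) + J(2)) = 6*(7 + 0) = 6*7 = 42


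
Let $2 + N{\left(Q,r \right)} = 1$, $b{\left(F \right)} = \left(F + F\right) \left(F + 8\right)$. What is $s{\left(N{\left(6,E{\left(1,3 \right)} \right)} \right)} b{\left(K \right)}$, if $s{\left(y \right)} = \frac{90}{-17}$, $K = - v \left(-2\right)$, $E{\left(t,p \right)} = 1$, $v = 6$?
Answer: $- \frac{43200}{17} \approx -2541.2$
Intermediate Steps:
$K = 12$ ($K = \left(-1\right) 6 \left(-2\right) = \left(-6\right) \left(-2\right) = 12$)
$b{\left(F \right)} = 2 F \left(8 + F\right)$
$N{\left(Q,r \right)} = -1$ ($N{\left(Q,r \right)} = -2 + 1 = -1$)
$s{\left(y \right)} = - \frac{90}{17}$ ($s{\left(y \right)} = 90 \left(- \frac{1}{17}\right) = - \frac{90}{17}$)
$s{\left(N{\left(6,E{\left(1,3 \right)} \right)} \right)} b{\left(K \right)} = - \frac{90 \cdot 2 \cdot 12 \left(8 + 12\right)}{17} = - \frac{90 \cdot 2 \cdot 12 \cdot 20}{17} = \left(- \frac{90}{17}\right) 480 = - \frac{43200}{17}$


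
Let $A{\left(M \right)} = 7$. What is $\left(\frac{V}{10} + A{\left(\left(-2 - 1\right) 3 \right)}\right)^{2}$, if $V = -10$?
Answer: $36$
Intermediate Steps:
$\left(\frac{V}{10} + A{\left(\left(-2 - 1\right) 3 \right)}\right)^{2} = \left(- \frac{10}{10} + 7\right)^{2} = \left(\left(-10\right) \frac{1}{10} + 7\right)^{2} = \left(-1 + 7\right)^{2} = 6^{2} = 36$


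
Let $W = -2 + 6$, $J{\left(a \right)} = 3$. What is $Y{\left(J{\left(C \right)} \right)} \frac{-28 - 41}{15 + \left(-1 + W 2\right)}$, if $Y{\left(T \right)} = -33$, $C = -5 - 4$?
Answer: $\frac{207}{2} \approx 103.5$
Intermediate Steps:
$C = -9$ ($C = -5 - 4 = -9$)
$W = 4$
$Y{\left(J{\left(C \right)} \right)} \frac{-28 - 41}{15 + \left(-1 + W 2\right)} = - 33 \frac{-28 - 41}{15 + \left(-1 + 4 \cdot 2\right)} = - 33 \left(- \frac{69}{15 + \left(-1 + 8\right)}\right) = - 33 \left(- \frac{69}{15 + 7}\right) = - 33 \left(- \frac{69}{22}\right) = - 33 \left(\left(-69\right) \frac{1}{22}\right) = \left(-33\right) \left(- \frac{69}{22}\right) = \frac{207}{2}$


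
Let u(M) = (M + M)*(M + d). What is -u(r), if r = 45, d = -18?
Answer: -2430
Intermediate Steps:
u(M) = 2*M*(-18 + M) (u(M) = (M + M)*(M - 18) = (2*M)*(-18 + M) = 2*M*(-18 + M))
-u(r) = -2*45*(-18 + 45) = -2*45*27 = -1*2430 = -2430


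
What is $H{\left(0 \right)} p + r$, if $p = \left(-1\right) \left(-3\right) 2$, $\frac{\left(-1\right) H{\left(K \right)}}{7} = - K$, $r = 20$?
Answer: $20$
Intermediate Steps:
$H{\left(K \right)} = 7 K$ ($H{\left(K \right)} = - 7 \left(- K\right) = 7 K$)
$p = 6$ ($p = 3 \cdot 2 = 6$)
$H{\left(0 \right)} p + r = 7 \cdot 0 \cdot 6 + 20 = 0 \cdot 6 + 20 = 0 + 20 = 20$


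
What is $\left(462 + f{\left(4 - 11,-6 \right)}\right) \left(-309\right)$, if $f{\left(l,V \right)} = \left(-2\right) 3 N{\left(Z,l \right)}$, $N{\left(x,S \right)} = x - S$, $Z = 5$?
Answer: $-120510$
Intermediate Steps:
$f{\left(l,V \right)} = -30 + 6 l$ ($f{\left(l,V \right)} = \left(-2\right) 3 \left(5 - l\right) = - 6 \left(5 - l\right) = -30 + 6 l$)
$\left(462 + f{\left(4 - 11,-6 \right)}\right) \left(-309\right) = \left(462 + \left(-30 + 6 \left(4 - 11\right)\right)\right) \left(-309\right) = \left(462 + \left(-30 + 6 \left(-7\right)\right)\right) \left(-309\right) = \left(462 - 72\right) \left(-309\right) = 390 \left(-309\right) = -120510$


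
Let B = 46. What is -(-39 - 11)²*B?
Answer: -115000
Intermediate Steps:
-(-39 - 11)²*B = -(-39 - 11)²*46 = -(-50)²*46 = -2500*46 = -1*115000 = -115000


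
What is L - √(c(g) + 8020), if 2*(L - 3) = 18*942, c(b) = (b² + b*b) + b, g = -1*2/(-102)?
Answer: 8481 - √20860073/51 ≈ 8391.4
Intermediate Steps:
g = 1/51 (g = -2*(-1/102) = 1/51 ≈ 0.019608)
c(b) = b + 2*b² (c(b) = (b² + b²) + b = 2*b² + b = b + 2*b²)
L = 8481 (L = 3 + (18*942)/2 = 3 + (½)*16956 = 3 + 8478 = 8481)
L - √(c(g) + 8020) = 8481 - √((1 + 2*(1/51))/51 + 8020) = 8481 - √((1 + 2/51)/51 + 8020) = 8481 - √((1/51)*(53/51) + 8020) = 8481 - √(53/2601 + 8020) = 8481 - √(20860073/2601) = 8481 - √20860073/51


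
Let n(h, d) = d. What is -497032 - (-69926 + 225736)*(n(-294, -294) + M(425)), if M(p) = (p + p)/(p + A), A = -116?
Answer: 13868693872/309 ≈ 4.4882e+7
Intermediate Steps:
M(p) = 2*p/(-116 + p) (M(p) = (p + p)/(p - 116) = (2*p)/(-116 + p) = 2*p/(-116 + p))
-497032 - (-69926 + 225736)*(n(-294, -294) + M(425)) = -497032 - (-69926 + 225736)*(-294 + 2*425/(-116 + 425)) = -497032 - 155810*(-294 + 2*425/309) = -497032 - 155810*(-294 + 2*425*(1/309)) = -497032 - 155810*(-294 + 850/309) = -497032 - 155810*(-89996)/309 = -497032 - 1*(-14022276760/309) = -497032 + 14022276760/309 = 13868693872/309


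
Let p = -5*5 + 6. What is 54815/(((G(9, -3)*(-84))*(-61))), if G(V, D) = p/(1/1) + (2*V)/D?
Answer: -10963/25620 ≈ -0.42791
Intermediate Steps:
p = -19 (p = -25 + 6 = -19)
G(V, D) = -19 + 2*V/D (G(V, D) = -19/(1/1) + (2*V)/D = -19/1 + 2*V/D = -19*1 + 2*V/D = -19 + 2*V/D)
54815/(((G(9, -3)*(-84))*(-61))) = 54815/((((-19 + 2*9/(-3))*(-84))*(-61))) = 54815/((((-19 + 2*9*(-⅓))*(-84))*(-61))) = 54815/((((-19 - 6)*(-84))*(-61))) = 54815/((-25*(-84)*(-61))) = 54815/((2100*(-61))) = 54815/(-128100) = 54815*(-1/128100) = -10963/25620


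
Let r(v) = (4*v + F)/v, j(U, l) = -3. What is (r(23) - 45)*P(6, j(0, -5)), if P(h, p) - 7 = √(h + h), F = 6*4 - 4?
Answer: -6461/23 - 1846*√3/23 ≈ -419.93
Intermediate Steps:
F = 20 (F = 24 - 4 = 20)
r(v) = (20 + 4*v)/v (r(v) = (4*v + 20)/v = (20 + 4*v)/v)
P(h, p) = 7 + √2*√h (P(h, p) = 7 + √(h + h) = 7 + √(2*h) = 7 + √2*√h)
(r(23) - 45)*P(6, j(0, -5)) = ((4 + 20/23) - 45)*(7 + √2*√6) = ((4 + 20*(1/23)) - 45)*(7 + 2*√3) = ((4 + 20/23) - 45)*(7 + 2*√3) = (112/23 - 45)*(7 + 2*√3) = -923*(7 + 2*√3)/23 = -6461/23 - 1846*√3/23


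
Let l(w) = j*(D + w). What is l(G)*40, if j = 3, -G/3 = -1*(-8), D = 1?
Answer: -2760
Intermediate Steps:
G = -24 (G = -(-3)*(-8) = -3*8 = -24)
l(w) = 3 + 3*w (l(w) = 3*(1 + w) = 3 + 3*w)
l(G)*40 = (3 + 3*(-24))*40 = (3 - 72)*40 = -69*40 = -2760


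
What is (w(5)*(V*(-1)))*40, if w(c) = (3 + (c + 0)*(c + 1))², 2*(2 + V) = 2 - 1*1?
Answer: 65340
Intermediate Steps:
V = -3/2 (V = -2 + (2 - 1*1)/2 = -2 + (2 - 1)/2 = -2 + (½)*1 = -2 + ½ = -3/2 ≈ -1.5000)
w(c) = (3 + c*(1 + c))²
(w(5)*(V*(-1)))*40 = ((3 + 5 + 5²)²*(-3/2*(-1)))*40 = ((3 + 5 + 25)²*(3/2))*40 = (33²*(3/2))*40 = (1089*(3/2))*40 = (3267/2)*40 = 65340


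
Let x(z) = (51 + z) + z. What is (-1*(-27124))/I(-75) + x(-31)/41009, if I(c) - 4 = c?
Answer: -1112328897/2911639 ≈ -382.03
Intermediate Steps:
I(c) = 4 + c
x(z) = 51 + 2*z
(-1*(-27124))/I(-75) + x(-31)/41009 = (-1*(-27124))/(4 - 75) + (51 + 2*(-31))/41009 = 27124/(-71) + (51 - 62)*(1/41009) = 27124*(-1/71) - 11*1/41009 = -27124/71 - 11/41009 = -1112328897/2911639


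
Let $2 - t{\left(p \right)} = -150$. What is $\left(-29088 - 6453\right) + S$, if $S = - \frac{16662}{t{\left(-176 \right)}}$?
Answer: $- \frac{2709447}{76} \approx -35651.0$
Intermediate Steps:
$t{\left(p \right)} = 152$ ($t{\left(p \right)} = 2 - -150 = 2 + 150 = 152$)
$S = - \frac{8331}{76}$ ($S = - \frac{16662}{152} = \left(-16662\right) \frac{1}{152} = - \frac{8331}{76} \approx -109.62$)
$\left(-29088 - 6453\right) + S = \left(-29088 - 6453\right) - \frac{8331}{76} = -35541 - \frac{8331}{76} = - \frac{2709447}{76}$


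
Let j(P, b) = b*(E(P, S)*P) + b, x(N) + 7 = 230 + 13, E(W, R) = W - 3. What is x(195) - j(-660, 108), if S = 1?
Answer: -47258512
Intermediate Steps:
E(W, R) = -3 + W
x(N) = 236 (x(N) = -7 + (230 + 13) = -7 + 243 = 236)
j(P, b) = b + P*b*(-3 + P) (j(P, b) = b*((-3 + P)*P) + b = b*(P*(-3 + P)) + b = P*b*(-3 + P) + b = b + P*b*(-3 + P))
x(195) - j(-660, 108) = 236 - 108*(1 - 660*(-3 - 660)) = 236 - 108*(1 - 660*(-663)) = 236 - 108*(1 + 437580) = 236 - 108*437581 = 236 - 1*47258748 = 236 - 47258748 = -47258512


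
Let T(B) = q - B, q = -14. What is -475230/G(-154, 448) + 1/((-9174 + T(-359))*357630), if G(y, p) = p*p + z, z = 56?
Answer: -3572728528483/1509292299060 ≈ -2.3672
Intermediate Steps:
T(B) = -14 - B
G(y, p) = 56 + p² (G(y, p) = p*p + 56 = p² + 56 = 56 + p²)
-475230/G(-154, 448) + 1/((-9174 + T(-359))*357630) = -475230/(56 + 448²) + 1/(-9174 + (-14 - 1*(-359))*357630) = -475230/(56 + 200704) + (1/357630)/(-9174 + (-14 + 359)) = -475230/200760 + (1/357630)/(-9174 + 345) = -475230*1/200760 + (1/357630)/(-8829) = -2263/956 - 1/8829*1/357630 = -2263/956 - 1/3157515270 = -3572728528483/1509292299060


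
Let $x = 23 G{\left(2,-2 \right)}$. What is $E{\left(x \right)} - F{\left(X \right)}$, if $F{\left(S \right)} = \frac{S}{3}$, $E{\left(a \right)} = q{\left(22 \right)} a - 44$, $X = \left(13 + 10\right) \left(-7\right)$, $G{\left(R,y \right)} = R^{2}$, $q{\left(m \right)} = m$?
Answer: $\frac{6101}{3} \approx 2033.7$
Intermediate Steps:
$x = 92$ ($x = 23 \cdot 2^{2} = 23 \cdot 4 = 92$)
$X = -161$ ($X = 23 \left(-7\right) = -161$)
$E{\left(a \right)} = -44 + 22 a$ ($E{\left(a \right)} = 22 a - 44 = -44 + 22 a$)
$F{\left(S \right)} = \frac{S}{3}$ ($F{\left(S \right)} = S \frac{1}{3} = \frac{S}{3}$)
$E{\left(x \right)} - F{\left(X \right)} = \left(-44 + 22 \cdot 92\right) - \frac{1}{3} \left(-161\right) = \left(-44 + 2024\right) - - \frac{161}{3} = 1980 + \frac{161}{3} = \frac{6101}{3}$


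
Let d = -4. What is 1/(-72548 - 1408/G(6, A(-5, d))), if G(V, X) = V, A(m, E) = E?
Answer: -3/218348 ≈ -1.3740e-5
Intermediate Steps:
1/(-72548 - 1408/G(6, A(-5, d))) = 1/(-72548 - 1408/6) = 1/(-72548 + (1/6)*(-1408)) = 1/(-72548 - 704/3) = 1/(-218348/3) = -3/218348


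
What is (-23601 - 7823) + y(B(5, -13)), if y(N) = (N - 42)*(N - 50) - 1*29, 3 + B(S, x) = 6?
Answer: -29620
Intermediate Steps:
B(S, x) = 3 (B(S, x) = -3 + 6 = 3)
y(N) = -29 + (-50 + N)*(-42 + N) (y(N) = (-42 + N)*(-50 + N) - 29 = (-50 + N)*(-42 + N) - 29 = -29 + (-50 + N)*(-42 + N))
(-23601 - 7823) + y(B(5, -13)) = (-23601 - 7823) + (2071 + 3**2 - 92*3) = -31424 + (2071 + 9 - 276) = -31424 + 1804 = -29620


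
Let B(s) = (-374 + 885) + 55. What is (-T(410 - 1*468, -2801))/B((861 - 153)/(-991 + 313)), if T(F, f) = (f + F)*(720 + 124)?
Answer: 1206498/283 ≈ 4263.2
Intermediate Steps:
T(F, f) = 844*F + 844*f (T(F, f) = (F + f)*844 = 844*F + 844*f)
B(s) = 566 (B(s) = 511 + 55 = 566)
(-T(410 - 1*468, -2801))/B((861 - 153)/(-991 + 313)) = -(844*(410 - 1*468) + 844*(-2801))/566 = -(844*(410 - 468) - 2364044)*(1/566) = -(844*(-58) - 2364044)*(1/566) = -(-48952 - 2364044)*(1/566) = -1*(-2412996)*(1/566) = 2412996*(1/566) = 1206498/283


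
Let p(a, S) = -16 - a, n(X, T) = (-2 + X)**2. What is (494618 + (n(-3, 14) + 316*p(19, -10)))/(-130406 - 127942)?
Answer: -483583/258348 ≈ -1.8718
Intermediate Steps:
(494618 + (n(-3, 14) + 316*p(19, -10)))/(-130406 - 127942) = (494618 + ((-2 - 3)**2 + 316*(-16 - 1*19)))/(-130406 - 127942) = (494618 + ((-5)**2 + 316*(-16 - 19)))/(-258348) = (494618 + (25 + 316*(-35)))*(-1/258348) = (494618 + (25 - 11060))*(-1/258348) = (494618 - 11035)*(-1/258348) = 483583*(-1/258348) = -483583/258348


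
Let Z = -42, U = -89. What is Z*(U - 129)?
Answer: 9156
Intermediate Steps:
Z*(U - 129) = -42*(-89 - 129) = -42*(-218) = 9156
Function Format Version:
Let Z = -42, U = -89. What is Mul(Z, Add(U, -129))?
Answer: 9156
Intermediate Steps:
Mul(Z, Add(U, -129)) = Mul(-42, Add(-89, -129)) = Mul(-42, -218) = 9156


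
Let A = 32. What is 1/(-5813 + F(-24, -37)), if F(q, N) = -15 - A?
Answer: -1/5860 ≈ -0.00017065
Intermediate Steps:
F(q, N) = -47 (F(q, N) = -15 - 1*32 = -15 - 32 = -47)
1/(-5813 + F(-24, -37)) = 1/(-5813 - 47) = 1/(-5860) = -1/5860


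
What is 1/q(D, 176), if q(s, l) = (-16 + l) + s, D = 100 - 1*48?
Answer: 1/212 ≈ 0.0047170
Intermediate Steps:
D = 52 (D = 100 - 48 = 52)
q(s, l) = -16 + l + s
1/q(D, 176) = 1/(-16 + 176 + 52) = 1/212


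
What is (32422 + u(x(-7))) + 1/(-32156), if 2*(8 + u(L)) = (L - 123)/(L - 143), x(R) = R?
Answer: 15634777759/482340 ≈ 32414.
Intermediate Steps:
u(L) = -8 + (-123 + L)/(2*(-143 + L)) (u(L) = -8 + ((L - 123)/(L - 143))/2 = -8 + ((-123 + L)/(-143 + L))/2 = -8 + (-123 + L)/(2*(-143 + L)))
(32422 + u(x(-7))) + 1/(-32156) = (32422 + 5*(433 - 3*(-7))/(2*(-143 - 7))) + 1/(-32156) = (32422 + (5/2)*(433 + 21)/(-150)) - 1/32156 = (32422 + (5/2)*(-1/150)*454) - 1/32156 = (32422 - 227/30) - 1/32156 = 972433/30 - 1/32156 = 15634777759/482340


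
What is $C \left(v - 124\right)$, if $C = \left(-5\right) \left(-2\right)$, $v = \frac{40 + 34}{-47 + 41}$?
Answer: $- \frac{4090}{3} \approx -1363.3$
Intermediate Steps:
$v = - \frac{37}{3}$ ($v = \frac{74}{-6} = 74 \left(- \frac{1}{6}\right) = - \frac{37}{3} \approx -12.333$)
$C = 10$
$C \left(v - 124\right) = 10 \left(- \frac{37}{3} - 124\right) = 10 \left(- \frac{409}{3}\right) = - \frac{4090}{3}$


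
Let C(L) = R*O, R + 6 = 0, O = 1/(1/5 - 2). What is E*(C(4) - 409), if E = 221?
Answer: -268957/3 ≈ -89652.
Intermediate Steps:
O = -5/9 (O = 1/(⅕ - 2) = 1/(-9/5) = -5/9 ≈ -0.55556)
R = -6 (R = -6 + 0 = -6)
C(L) = 10/3 (C(L) = -6*(-5/9) = 10/3)
E*(C(4) - 409) = 221*(10/3 - 409) = 221*(-1217/3) = -268957/3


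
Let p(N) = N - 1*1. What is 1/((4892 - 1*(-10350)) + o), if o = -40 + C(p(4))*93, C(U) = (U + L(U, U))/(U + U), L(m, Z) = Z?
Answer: 1/15295 ≈ 6.5381e-5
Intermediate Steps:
p(N) = -1 + N (p(N) = N - 1 = -1 + N)
C(U) = 1 (C(U) = (U + U)/(U + U) = (2*U)/((2*U)) = (2*U)*(1/(2*U)) = 1)
o = 53 (o = -40 + 1*93 = -40 + 93 = 53)
1/((4892 - 1*(-10350)) + o) = 1/((4892 - 1*(-10350)) + 53) = 1/((4892 + 10350) + 53) = 1/(15242 + 53) = 1/15295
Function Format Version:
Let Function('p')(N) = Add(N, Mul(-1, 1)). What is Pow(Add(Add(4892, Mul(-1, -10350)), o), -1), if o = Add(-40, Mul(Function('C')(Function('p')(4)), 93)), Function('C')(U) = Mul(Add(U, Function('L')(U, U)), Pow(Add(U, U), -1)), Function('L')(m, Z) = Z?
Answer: Rational(1, 15295) ≈ 6.5381e-5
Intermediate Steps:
Function('p')(N) = Add(-1, N) (Function('p')(N) = Add(N, -1) = Add(-1, N))
Function('C')(U) = 1 (Function('C')(U) = Mul(Add(U, U), Pow(Add(U, U), -1)) = Mul(Mul(2, U), Pow(Mul(2, U), -1)) = Mul(Mul(2, U), Mul(Rational(1, 2), Pow(U, -1))) = 1)
o = 53 (o = Add(-40, Mul(1, 93)) = Add(-40, 93) = 53)
Pow(Add(Add(4892, Mul(-1, -10350)), o), -1) = Pow(Add(Add(4892, Mul(-1, -10350)), 53), -1) = Pow(Add(Add(4892, 10350), 53), -1) = Pow(Add(15242, 53), -1) = Pow(15295, -1) = Rational(1, 15295)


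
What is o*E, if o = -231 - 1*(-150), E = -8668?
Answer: 702108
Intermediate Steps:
o = -81 (o = -231 + 150 = -81)
o*E = -81*(-8668) = 702108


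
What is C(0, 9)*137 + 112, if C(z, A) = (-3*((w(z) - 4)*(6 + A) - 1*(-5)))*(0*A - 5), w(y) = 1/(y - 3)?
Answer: -123188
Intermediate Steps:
w(y) = 1/(-3 + y)
C(z, A) = 75 + 15*(-4 + 1/(-3 + z))*(6 + A) (C(z, A) = (-3*((1/(-3 + z) - 4)*(6 + A) - 1*(-5)))*(0*A - 5) = (-3*((-4 + 1/(-3 + z))*(6 + A) + 5))*(0 - 5) = -3*(5 + (-4 + 1/(-3 + z))*(6 + A))*(-5) = (-15 - 3*(-4 + 1/(-3 + z))*(6 + A))*(-5) = 75 + 15*(-4 + 1/(-3 + z))*(6 + A))
C(0, 9)*137 + 112 = (15*(63 - 19*0 + 13*9 - 4*9*0)/(-3 + 0))*137 + 112 = (15*(63 + 0 + 117 + 0)/(-3))*137 + 112 = (15*(-1/3)*180)*137 + 112 = -900*137 + 112 = -123300 + 112 = -123188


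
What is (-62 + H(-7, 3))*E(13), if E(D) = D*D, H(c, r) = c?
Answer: -11661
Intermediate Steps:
E(D) = D²
(-62 + H(-7, 3))*E(13) = (-62 - 7)*13² = -69*169 = -11661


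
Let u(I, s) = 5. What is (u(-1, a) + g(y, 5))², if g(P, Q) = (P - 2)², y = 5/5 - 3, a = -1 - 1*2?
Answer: 441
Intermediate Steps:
a = -3 (a = -1 - 2 = -3)
y = -2 (y = 5*(⅕) - 3 = 1 - 3 = -2)
g(P, Q) = (-2 + P)²
(u(-1, a) + g(y, 5))² = (5 + (-2 - 2)²)² = (5 + (-4)²)² = (5 + 16)² = 21² = 441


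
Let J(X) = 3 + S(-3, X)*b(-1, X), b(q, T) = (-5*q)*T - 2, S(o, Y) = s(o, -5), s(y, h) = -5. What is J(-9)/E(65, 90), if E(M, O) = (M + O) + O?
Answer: 34/35 ≈ 0.97143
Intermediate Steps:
S(o, Y) = -5
b(q, T) = -2 - 5*T*q (b(q, T) = -5*T*q - 2 = -2 - 5*T*q)
E(M, O) = M + 2*O
J(X) = 13 - 25*X (J(X) = 3 - 5*(-2 - 5*X*(-1)) = 3 - 5*(-2 + 5*X) = 3 + (10 - 25*X) = 13 - 25*X)
J(-9)/E(65, 90) = (13 - 25*(-9))/(65 + 2*90) = (13 + 225)/(65 + 180) = 238/245 = 238*(1/245) = 34/35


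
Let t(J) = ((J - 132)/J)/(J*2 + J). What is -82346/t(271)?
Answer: -18142717758/139 ≈ -1.3052e+8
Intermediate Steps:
t(J) = (-132 + J)/(3*J²) (t(J) = ((-132 + J)/J)/(2*J + J) = ((-132 + J)/J)/((3*J)) = ((-132 + J)/J)*(1/(3*J)) = (-132 + J)/(3*J²))
-82346/t(271) = -82346*220323/(-132 + 271) = -82346/((⅓)*(1/73441)*139) = -82346/139/220323 = -82346*220323/139 = -18142717758/139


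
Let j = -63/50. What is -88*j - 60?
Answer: 1272/25 ≈ 50.880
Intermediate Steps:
j = -63/50 (j = -63*1/50 = -63/50 ≈ -1.2600)
-88*j - 60 = -88*(-63/50) - 60 = 2772/25 - 60 = 1272/25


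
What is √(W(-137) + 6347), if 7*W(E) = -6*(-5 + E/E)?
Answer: √311171/7 ≈ 79.690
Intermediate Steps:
W(E) = 24/7 (W(E) = (-6*(-5 + E/E))/7 = (-6*(-5 + 1))/7 = (-6*(-4))/7 = (⅐)*24 = 24/7)
√(W(-137) + 6347) = √(24/7 + 6347) = √(44453/7) = √311171/7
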